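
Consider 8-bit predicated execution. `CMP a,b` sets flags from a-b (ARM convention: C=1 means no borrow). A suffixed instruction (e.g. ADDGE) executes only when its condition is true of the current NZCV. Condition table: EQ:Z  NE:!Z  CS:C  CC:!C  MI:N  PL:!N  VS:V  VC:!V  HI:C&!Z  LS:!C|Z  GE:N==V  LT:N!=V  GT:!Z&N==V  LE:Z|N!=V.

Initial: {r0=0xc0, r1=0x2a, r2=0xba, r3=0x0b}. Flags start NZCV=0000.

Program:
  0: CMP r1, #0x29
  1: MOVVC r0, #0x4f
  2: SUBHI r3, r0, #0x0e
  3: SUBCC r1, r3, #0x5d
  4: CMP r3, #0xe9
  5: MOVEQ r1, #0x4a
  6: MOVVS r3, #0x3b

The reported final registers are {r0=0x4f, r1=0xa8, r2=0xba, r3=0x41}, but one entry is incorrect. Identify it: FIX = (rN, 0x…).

FIX = (r1, 0x2a)

[0] flags=0010 → (cmp)
[1] flags=0010 VC?T → r0=0x4f
[2] flags=0010 HI?T → r3=0x41
[3] flags=0010 CC?F → skip
[4] flags=0000 → (cmp)
[5] flags=0000 EQ?F → skip
[6] flags=0000 VS?F → skip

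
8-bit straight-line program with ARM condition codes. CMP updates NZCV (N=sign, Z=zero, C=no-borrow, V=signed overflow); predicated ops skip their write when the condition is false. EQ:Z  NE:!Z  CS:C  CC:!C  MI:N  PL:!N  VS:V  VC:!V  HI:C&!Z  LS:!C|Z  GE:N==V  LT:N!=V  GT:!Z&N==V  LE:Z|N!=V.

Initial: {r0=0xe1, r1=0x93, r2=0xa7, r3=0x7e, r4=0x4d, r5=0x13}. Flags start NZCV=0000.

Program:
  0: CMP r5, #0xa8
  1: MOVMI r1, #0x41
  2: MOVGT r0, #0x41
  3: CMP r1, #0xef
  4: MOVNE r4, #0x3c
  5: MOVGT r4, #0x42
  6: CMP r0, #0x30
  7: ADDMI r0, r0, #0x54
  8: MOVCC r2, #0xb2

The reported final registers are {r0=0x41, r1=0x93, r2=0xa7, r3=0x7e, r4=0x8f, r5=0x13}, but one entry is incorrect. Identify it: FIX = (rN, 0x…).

FIX = (r4, 0x3c)

0: ✓ CMP  NZCV=0000
1: · MOVMI
2: ✓ MOVGT  r0←0x41
3: ✓ CMP  NZCV=1000
4: ✓ MOVNE  r4←0x3c
5: · MOVGT
6: ✓ CMP  NZCV=0010
7: · ADDMI
8: · MOVCC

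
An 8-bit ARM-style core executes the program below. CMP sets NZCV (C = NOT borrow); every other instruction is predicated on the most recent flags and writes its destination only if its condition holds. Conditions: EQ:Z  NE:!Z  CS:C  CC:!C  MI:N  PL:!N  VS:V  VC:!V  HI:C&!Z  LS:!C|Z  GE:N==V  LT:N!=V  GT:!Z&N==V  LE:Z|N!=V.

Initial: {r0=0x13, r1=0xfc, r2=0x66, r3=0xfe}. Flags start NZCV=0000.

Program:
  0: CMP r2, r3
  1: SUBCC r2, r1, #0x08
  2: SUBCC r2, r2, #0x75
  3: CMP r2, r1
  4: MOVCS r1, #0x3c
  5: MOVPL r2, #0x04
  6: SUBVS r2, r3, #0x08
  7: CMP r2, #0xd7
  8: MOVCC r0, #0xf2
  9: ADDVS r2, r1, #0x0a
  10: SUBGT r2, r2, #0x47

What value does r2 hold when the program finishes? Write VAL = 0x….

VAL = 0xaf

0: ✓ CMP  NZCV=0000
1: ✓ SUBCC  r2←0xf4
2: ✓ SUBCC  r2←0x7f
3: ✓ CMP  NZCV=1001
4: · MOVCS
5: · MOVPL
6: ✓ SUBVS  r2←0xf6
7: ✓ CMP  NZCV=0010
8: · MOVCC
9: · ADDVS
10: ✓ SUBGT  r2←0xaf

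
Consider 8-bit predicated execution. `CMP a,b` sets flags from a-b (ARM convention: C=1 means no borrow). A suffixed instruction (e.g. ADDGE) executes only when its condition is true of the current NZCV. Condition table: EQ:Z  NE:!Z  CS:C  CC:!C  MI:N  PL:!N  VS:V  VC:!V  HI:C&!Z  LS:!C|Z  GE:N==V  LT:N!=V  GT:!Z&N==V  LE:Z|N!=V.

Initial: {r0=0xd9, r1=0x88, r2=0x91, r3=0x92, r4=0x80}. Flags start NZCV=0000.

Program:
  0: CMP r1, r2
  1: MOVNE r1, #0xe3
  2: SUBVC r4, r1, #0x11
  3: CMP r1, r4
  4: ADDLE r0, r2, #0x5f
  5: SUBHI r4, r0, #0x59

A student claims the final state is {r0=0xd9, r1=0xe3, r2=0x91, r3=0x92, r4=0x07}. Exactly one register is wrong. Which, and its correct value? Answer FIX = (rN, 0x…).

[0] flags=1000 → (cmp)
[1] flags=1000 NE?T → r1=0xe3
[2] flags=1000 VC?T → r4=0xd2
[3] flags=0010 → (cmp)
[4] flags=0010 LE?F → skip
[5] flags=0010 HI?T → r4=0x80

FIX = (r4, 0x80)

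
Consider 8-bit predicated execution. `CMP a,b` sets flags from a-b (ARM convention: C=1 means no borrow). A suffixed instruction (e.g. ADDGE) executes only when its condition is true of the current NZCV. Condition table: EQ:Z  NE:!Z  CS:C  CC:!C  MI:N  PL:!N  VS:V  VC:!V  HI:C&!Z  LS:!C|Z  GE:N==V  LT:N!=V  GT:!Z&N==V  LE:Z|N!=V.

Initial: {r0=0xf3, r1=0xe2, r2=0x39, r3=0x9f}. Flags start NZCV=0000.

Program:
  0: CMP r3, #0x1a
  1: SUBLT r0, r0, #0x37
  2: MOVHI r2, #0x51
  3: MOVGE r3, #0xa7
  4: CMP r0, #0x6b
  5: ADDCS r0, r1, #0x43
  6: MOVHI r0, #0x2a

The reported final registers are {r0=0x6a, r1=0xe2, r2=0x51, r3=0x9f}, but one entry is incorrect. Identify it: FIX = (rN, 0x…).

0: ✓ CMP  NZCV=1010
1: ✓ SUBLT  r0←0xbc
2: ✓ MOVHI  r2←0x51
3: · MOVGE
4: ✓ CMP  NZCV=0011
5: ✓ ADDCS  r0←0x25
6: ✓ MOVHI  r0←0x2a

FIX = (r0, 0x2a)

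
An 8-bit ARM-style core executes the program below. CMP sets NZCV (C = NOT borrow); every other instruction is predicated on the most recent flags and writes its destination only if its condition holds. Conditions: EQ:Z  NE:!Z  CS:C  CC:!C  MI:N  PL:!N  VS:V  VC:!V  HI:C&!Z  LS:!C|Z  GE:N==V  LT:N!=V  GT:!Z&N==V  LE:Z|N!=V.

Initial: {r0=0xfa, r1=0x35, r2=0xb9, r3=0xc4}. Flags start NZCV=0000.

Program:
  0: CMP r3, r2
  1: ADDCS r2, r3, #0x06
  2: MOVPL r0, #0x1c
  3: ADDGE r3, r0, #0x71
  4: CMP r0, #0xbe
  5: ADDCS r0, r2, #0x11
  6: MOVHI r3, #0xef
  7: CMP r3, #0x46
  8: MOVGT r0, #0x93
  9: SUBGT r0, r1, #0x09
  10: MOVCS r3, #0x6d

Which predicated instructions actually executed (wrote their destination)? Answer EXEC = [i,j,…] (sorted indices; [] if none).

[0] flags=0010 → (cmp)
[1] flags=0010 CS?T → r2=0xca
[2] flags=0010 PL?T → r0=0x1c
[3] flags=0010 GE?T → r3=0x8d
[4] flags=0000 → (cmp)
[5] flags=0000 CS?F → skip
[6] flags=0000 HI?F → skip
[7] flags=0011 → (cmp)
[8] flags=0011 GT?F → skip
[9] flags=0011 GT?F → skip
[10] flags=0011 CS?T → r3=0x6d

EXEC = [1,2,3,10]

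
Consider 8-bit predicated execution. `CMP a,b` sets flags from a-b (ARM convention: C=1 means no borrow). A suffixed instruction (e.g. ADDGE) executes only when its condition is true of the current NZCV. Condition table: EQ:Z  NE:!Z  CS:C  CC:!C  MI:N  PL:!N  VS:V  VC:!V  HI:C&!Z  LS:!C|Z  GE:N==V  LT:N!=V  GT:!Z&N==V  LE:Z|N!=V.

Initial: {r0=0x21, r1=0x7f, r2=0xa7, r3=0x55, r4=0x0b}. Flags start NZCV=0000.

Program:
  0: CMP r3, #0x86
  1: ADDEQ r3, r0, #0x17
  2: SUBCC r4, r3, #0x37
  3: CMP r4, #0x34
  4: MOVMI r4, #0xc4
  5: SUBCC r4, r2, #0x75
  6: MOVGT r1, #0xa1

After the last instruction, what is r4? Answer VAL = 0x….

VAL = 0x32

0: ✓ CMP  NZCV=1001
1: · ADDEQ
2: ✓ SUBCC  r4←0x1e
3: ✓ CMP  NZCV=1000
4: ✓ MOVMI  r4←0xc4
5: ✓ SUBCC  r4←0x32
6: · MOVGT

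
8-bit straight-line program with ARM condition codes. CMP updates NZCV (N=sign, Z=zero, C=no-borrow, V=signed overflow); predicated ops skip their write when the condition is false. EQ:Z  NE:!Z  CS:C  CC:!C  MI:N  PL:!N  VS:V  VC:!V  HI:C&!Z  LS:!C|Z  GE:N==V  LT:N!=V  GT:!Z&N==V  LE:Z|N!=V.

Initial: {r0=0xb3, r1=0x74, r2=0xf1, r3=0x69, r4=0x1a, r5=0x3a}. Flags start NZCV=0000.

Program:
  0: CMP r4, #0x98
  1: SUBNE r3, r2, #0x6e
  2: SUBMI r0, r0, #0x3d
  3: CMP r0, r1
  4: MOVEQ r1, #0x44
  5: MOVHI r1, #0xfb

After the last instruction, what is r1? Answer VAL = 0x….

VAL = 0xfb

[0] flags=1001 → (cmp)
[1] flags=1001 NE?T → r3=0x83
[2] flags=1001 MI?T → r0=0x76
[3] flags=0010 → (cmp)
[4] flags=0010 EQ?F → skip
[5] flags=0010 HI?T → r1=0xfb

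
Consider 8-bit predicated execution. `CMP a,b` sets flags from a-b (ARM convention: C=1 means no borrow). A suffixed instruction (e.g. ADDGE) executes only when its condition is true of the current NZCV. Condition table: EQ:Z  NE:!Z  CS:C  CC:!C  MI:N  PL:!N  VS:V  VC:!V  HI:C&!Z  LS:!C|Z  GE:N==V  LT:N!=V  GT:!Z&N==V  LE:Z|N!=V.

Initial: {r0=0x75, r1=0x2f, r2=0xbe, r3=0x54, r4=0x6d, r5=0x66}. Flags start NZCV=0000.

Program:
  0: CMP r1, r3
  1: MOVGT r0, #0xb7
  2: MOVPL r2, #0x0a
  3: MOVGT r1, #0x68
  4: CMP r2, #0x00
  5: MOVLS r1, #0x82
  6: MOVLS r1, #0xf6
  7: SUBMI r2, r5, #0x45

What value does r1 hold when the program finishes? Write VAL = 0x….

VAL = 0x2f

[0] flags=1000 → (cmp)
[1] flags=1000 GT?F → skip
[2] flags=1000 PL?F → skip
[3] flags=1000 GT?F → skip
[4] flags=1010 → (cmp)
[5] flags=1010 LS?F → skip
[6] flags=1010 LS?F → skip
[7] flags=1010 MI?T → r2=0x21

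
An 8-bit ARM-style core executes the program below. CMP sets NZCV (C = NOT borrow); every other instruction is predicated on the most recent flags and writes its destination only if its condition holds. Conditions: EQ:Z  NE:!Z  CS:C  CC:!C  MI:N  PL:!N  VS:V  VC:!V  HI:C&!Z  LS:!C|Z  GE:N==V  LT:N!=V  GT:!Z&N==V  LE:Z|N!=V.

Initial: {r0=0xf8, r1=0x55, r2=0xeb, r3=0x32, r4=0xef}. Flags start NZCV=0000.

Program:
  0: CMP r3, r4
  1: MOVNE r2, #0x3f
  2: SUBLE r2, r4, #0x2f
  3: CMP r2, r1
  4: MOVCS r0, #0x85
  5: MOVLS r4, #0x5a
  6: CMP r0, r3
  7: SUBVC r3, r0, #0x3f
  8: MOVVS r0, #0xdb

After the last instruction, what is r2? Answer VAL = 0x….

VAL = 0x3f

0: ✓ CMP  NZCV=0000
1: ✓ MOVNE  r2←0x3f
2: · SUBLE
3: ✓ CMP  NZCV=1000
4: · MOVCS
5: ✓ MOVLS  r4←0x5a
6: ✓ CMP  NZCV=1010
7: ✓ SUBVC  r3←0xb9
8: · MOVVS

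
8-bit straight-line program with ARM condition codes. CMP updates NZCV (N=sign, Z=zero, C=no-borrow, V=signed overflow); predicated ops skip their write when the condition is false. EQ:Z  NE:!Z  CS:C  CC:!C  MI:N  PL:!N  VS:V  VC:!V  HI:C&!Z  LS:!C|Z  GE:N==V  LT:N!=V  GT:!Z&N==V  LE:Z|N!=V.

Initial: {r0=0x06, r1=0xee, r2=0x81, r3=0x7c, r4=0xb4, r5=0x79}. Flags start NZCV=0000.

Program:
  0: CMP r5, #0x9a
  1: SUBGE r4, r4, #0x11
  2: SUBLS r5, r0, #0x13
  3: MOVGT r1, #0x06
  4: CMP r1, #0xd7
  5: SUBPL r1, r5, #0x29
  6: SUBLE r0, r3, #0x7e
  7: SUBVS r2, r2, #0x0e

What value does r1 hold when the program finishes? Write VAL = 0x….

0: ✓ CMP  NZCV=1001
1: ✓ SUBGE  r4←0xa3
2: ✓ SUBLS  r5←0xf3
3: ✓ MOVGT  r1←0x06
4: ✓ CMP  NZCV=0000
5: ✓ SUBPL  r1←0xca
6: · SUBLE
7: · SUBVS

VAL = 0xca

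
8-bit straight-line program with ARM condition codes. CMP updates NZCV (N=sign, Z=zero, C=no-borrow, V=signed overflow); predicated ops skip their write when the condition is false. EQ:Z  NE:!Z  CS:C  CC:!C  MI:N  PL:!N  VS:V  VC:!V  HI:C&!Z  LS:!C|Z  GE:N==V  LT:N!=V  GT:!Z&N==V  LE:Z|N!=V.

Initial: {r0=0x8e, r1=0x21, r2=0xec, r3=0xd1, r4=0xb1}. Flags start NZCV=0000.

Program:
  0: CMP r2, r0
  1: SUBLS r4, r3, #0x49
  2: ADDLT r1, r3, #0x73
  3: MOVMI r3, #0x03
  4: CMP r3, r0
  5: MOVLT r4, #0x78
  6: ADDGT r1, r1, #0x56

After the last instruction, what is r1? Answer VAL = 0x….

[0] flags=0010 → (cmp)
[1] flags=0010 LS?F → skip
[2] flags=0010 LT?F → skip
[3] flags=0010 MI?F → skip
[4] flags=0010 → (cmp)
[5] flags=0010 LT?F → skip
[6] flags=0010 GT?T → r1=0x77

VAL = 0x77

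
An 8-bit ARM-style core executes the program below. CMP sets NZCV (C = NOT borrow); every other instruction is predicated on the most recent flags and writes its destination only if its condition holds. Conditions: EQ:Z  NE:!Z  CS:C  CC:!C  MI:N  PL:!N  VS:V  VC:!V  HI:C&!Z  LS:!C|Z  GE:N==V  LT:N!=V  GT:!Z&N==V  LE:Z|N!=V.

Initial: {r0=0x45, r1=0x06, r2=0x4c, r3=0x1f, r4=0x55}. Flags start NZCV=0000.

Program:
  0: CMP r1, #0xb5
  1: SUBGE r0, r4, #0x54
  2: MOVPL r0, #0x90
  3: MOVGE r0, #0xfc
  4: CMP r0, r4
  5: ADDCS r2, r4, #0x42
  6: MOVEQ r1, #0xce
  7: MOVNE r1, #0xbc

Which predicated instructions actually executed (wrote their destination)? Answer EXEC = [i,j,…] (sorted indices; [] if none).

EXEC = [1,2,3,5,7]

[0] flags=0000 → (cmp)
[1] flags=0000 GE?T → r0=0x01
[2] flags=0000 PL?T → r0=0x90
[3] flags=0000 GE?T → r0=0xfc
[4] flags=1010 → (cmp)
[5] flags=1010 CS?T → r2=0x97
[6] flags=1010 EQ?F → skip
[7] flags=1010 NE?T → r1=0xbc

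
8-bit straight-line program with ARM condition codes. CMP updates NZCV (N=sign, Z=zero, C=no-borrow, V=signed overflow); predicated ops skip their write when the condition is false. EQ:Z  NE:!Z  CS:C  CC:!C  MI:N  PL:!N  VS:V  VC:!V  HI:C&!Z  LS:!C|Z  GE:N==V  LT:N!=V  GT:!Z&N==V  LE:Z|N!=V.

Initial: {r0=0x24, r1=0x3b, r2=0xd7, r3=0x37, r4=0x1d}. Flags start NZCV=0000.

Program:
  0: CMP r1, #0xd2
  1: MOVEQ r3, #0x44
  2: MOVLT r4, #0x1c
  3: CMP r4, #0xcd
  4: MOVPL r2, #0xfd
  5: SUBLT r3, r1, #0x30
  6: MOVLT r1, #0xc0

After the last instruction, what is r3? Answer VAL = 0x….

0: ✓ CMP  NZCV=0000
1: · MOVEQ
2: · MOVLT
3: ✓ CMP  NZCV=0000
4: ✓ MOVPL  r2←0xfd
5: · SUBLT
6: · MOVLT

VAL = 0x37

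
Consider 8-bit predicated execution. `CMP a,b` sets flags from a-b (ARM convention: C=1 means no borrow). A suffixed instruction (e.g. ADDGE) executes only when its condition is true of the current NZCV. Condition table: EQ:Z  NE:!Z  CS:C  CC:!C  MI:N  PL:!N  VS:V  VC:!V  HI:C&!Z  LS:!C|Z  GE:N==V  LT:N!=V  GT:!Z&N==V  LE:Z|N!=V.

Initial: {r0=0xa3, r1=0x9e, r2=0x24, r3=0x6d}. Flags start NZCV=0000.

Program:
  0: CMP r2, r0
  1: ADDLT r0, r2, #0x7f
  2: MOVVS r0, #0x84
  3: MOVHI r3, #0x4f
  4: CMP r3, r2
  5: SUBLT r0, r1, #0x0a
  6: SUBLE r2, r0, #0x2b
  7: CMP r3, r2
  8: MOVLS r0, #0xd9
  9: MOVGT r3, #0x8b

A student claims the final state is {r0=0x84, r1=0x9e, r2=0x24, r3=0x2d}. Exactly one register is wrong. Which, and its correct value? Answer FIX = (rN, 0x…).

[0] flags=1001 → (cmp)
[1] flags=1001 LT?F → skip
[2] flags=1001 VS?T → r0=0x84
[3] flags=1001 HI?F → skip
[4] flags=0010 → (cmp)
[5] flags=0010 LT?F → skip
[6] flags=0010 LE?F → skip
[7] flags=0010 → (cmp)
[8] flags=0010 LS?F → skip
[9] flags=0010 GT?T → r3=0x8b

FIX = (r3, 0x8b)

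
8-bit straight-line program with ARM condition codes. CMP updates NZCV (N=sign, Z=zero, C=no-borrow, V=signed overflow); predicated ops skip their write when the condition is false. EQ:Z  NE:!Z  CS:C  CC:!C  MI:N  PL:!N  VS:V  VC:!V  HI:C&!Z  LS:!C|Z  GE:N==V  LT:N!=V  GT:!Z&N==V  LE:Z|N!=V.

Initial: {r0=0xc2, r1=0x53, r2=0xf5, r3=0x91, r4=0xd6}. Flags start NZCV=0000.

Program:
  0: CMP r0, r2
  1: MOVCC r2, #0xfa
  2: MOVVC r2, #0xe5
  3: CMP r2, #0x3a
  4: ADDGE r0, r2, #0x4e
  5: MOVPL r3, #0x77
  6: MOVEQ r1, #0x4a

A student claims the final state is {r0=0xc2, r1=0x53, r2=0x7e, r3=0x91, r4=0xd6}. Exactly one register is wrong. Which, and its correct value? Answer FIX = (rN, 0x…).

[0] flags=1000 → (cmp)
[1] flags=1000 CC?T → r2=0xfa
[2] flags=1000 VC?T → r2=0xe5
[3] flags=1010 → (cmp)
[4] flags=1010 GE?F → skip
[5] flags=1010 PL?F → skip
[6] flags=1010 EQ?F → skip

FIX = (r2, 0xe5)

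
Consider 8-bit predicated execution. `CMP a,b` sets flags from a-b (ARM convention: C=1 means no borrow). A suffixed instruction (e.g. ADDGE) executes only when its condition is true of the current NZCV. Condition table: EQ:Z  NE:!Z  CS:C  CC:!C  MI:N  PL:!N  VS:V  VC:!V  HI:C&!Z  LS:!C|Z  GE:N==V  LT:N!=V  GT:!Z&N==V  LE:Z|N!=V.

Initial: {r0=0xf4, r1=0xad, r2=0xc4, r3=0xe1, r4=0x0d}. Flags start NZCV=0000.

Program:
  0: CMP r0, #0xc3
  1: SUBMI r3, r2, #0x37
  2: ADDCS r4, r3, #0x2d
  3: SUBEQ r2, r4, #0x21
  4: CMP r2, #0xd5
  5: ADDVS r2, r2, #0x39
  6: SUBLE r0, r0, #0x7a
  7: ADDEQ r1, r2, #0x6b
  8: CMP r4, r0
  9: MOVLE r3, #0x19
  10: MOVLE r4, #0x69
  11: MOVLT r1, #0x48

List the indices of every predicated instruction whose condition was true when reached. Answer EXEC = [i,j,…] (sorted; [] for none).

EXEC = [2,6,9,10,11]

[0] flags=0010 → (cmp)
[1] flags=0010 MI?F → skip
[2] flags=0010 CS?T → r4=0x0e
[3] flags=0010 EQ?F → skip
[4] flags=1000 → (cmp)
[5] flags=1000 VS?F → skip
[6] flags=1000 LE?T → r0=0x7a
[7] flags=1000 EQ?F → skip
[8] flags=1000 → (cmp)
[9] flags=1000 LE?T → r3=0x19
[10] flags=1000 LE?T → r4=0x69
[11] flags=1000 LT?T → r1=0x48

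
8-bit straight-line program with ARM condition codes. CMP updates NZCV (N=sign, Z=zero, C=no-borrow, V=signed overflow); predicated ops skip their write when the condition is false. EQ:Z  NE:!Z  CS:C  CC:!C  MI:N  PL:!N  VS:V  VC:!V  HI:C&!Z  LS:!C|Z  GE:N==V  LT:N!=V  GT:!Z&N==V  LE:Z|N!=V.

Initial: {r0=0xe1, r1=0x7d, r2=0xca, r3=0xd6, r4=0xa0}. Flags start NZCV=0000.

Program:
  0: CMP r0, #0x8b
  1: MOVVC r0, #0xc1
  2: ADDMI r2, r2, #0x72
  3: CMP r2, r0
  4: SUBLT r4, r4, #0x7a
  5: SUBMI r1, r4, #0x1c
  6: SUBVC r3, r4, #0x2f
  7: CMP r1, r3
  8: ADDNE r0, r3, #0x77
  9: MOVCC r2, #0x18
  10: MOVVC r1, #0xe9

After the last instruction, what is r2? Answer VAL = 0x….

VAL = 0xca

0: ✓ CMP  NZCV=0010
1: ✓ MOVVC  r0←0xc1
2: · ADDMI
3: ✓ CMP  NZCV=0010
4: · SUBLT
5: · SUBMI
6: ✓ SUBVC  r3←0x71
7: ✓ CMP  NZCV=0010
8: ✓ ADDNE  r0←0xe8
9: · MOVCC
10: ✓ MOVVC  r1←0xe9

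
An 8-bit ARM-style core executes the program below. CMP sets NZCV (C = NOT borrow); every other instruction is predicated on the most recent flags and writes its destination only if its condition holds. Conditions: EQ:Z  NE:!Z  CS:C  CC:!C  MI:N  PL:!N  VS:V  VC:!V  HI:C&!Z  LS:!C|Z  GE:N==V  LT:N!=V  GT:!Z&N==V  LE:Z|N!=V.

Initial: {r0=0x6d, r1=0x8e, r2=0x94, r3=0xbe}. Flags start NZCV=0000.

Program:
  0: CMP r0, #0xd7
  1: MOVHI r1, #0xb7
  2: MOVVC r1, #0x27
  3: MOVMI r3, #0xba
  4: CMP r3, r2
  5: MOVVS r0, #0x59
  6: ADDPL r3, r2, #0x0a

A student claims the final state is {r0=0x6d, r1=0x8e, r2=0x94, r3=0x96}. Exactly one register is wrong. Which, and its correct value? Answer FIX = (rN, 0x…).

0: ✓ CMP  NZCV=1001
1: · MOVHI
2: · MOVVC
3: ✓ MOVMI  r3←0xba
4: ✓ CMP  NZCV=0010
5: · MOVVS
6: ✓ ADDPL  r3←0x9e

FIX = (r3, 0x9e)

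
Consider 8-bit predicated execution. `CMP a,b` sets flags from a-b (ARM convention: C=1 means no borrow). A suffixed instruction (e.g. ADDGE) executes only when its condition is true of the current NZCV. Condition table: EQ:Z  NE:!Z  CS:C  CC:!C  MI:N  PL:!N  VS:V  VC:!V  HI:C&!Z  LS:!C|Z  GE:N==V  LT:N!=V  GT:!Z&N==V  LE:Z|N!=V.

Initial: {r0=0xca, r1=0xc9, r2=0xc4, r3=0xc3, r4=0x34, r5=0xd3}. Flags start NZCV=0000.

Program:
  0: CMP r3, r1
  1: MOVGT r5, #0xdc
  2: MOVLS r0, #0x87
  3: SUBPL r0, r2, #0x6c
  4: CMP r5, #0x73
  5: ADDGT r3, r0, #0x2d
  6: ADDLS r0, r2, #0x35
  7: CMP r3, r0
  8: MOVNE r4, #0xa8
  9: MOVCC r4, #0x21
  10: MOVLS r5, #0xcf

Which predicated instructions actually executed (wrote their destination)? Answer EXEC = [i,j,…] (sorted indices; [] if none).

EXEC = [2,8]

[0] flags=1000 → (cmp)
[1] flags=1000 GT?F → skip
[2] flags=1000 LS?T → r0=0x87
[3] flags=1000 PL?F → skip
[4] flags=0011 → (cmp)
[5] flags=0011 GT?F → skip
[6] flags=0011 LS?F → skip
[7] flags=0010 → (cmp)
[8] flags=0010 NE?T → r4=0xa8
[9] flags=0010 CC?F → skip
[10] flags=0010 LS?F → skip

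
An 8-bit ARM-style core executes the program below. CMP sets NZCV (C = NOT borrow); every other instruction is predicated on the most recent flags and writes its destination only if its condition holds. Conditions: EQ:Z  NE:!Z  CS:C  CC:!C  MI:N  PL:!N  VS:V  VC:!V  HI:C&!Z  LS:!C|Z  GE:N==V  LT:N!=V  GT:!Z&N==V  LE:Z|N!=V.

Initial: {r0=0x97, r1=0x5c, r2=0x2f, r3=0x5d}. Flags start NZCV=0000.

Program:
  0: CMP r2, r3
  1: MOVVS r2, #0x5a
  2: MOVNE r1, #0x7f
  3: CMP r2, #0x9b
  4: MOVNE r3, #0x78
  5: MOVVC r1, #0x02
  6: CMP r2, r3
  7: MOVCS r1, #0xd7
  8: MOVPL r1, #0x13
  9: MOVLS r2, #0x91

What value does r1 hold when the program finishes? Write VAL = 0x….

[0] flags=1000 → (cmp)
[1] flags=1000 VS?F → skip
[2] flags=1000 NE?T → r1=0x7f
[3] flags=1001 → (cmp)
[4] flags=1001 NE?T → r3=0x78
[5] flags=1001 VC?F → skip
[6] flags=1000 → (cmp)
[7] flags=1000 CS?F → skip
[8] flags=1000 PL?F → skip
[9] flags=1000 LS?T → r2=0x91

VAL = 0x7f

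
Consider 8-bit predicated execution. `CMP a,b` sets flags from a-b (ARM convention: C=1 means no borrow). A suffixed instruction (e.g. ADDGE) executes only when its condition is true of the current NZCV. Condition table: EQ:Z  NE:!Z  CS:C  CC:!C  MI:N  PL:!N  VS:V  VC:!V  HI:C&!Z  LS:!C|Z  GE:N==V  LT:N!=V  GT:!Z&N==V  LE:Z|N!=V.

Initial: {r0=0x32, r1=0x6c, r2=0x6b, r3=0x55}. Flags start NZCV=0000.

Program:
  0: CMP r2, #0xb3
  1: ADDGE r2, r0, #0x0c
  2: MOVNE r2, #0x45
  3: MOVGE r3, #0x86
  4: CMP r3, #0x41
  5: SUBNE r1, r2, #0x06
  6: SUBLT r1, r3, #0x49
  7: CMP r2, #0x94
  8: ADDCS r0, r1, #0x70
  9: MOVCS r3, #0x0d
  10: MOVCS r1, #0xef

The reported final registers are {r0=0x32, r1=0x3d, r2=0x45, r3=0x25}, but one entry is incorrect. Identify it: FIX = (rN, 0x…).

0: ✓ CMP  NZCV=1001
1: ✓ ADDGE  r2←0x3e
2: ✓ MOVNE  r2←0x45
3: ✓ MOVGE  r3←0x86
4: ✓ CMP  NZCV=0011
5: ✓ SUBNE  r1←0x3f
6: ✓ SUBLT  r1←0x3d
7: ✓ CMP  NZCV=1001
8: · ADDCS
9: · MOVCS
10: · MOVCS

FIX = (r3, 0x86)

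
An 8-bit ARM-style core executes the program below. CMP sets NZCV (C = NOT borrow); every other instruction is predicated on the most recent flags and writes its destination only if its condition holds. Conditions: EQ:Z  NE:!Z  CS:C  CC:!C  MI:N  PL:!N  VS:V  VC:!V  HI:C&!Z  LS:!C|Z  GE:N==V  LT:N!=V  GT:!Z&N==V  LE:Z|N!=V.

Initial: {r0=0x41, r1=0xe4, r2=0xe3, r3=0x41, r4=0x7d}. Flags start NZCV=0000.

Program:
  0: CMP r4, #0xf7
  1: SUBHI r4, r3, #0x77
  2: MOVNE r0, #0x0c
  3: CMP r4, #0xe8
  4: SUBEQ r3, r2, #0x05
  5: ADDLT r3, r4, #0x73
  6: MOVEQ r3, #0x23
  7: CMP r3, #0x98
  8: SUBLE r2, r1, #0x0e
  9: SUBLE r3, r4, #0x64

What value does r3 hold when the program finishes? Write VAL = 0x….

VAL = 0x41

0: ✓ CMP  NZCV=1001
1: · SUBHI
2: ✓ MOVNE  r0←0x0c
3: ✓ CMP  NZCV=1001
4: · SUBEQ
5: · ADDLT
6: · MOVEQ
7: ✓ CMP  NZCV=1001
8: · SUBLE
9: · SUBLE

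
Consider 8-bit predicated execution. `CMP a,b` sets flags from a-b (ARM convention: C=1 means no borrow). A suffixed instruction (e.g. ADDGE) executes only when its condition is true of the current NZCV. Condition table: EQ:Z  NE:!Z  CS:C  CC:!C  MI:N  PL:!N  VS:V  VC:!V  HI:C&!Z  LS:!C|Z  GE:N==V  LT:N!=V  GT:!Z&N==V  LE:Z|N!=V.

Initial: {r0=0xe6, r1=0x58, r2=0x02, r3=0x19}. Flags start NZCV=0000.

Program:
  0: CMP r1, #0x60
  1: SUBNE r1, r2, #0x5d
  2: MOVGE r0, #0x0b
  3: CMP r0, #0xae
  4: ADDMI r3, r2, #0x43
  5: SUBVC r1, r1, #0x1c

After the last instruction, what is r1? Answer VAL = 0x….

[0] flags=1000 → (cmp)
[1] flags=1000 NE?T → r1=0xa5
[2] flags=1000 GE?F → skip
[3] flags=0010 → (cmp)
[4] flags=0010 MI?F → skip
[5] flags=0010 VC?T → r1=0x89

VAL = 0x89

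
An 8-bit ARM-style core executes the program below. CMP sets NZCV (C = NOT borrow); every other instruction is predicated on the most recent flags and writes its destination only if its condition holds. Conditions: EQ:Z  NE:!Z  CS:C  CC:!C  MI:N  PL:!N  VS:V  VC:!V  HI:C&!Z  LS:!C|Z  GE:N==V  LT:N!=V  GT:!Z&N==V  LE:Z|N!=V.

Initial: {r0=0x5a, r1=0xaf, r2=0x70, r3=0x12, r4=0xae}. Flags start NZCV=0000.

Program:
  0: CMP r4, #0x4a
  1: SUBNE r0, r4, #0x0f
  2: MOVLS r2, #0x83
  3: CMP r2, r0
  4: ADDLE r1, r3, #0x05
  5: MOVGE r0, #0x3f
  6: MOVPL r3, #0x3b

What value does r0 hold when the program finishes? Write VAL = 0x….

VAL = 0x3f

0: ✓ CMP  NZCV=0011
1: ✓ SUBNE  r0←0x9f
2: · MOVLS
3: ✓ CMP  NZCV=1001
4: · ADDLE
5: ✓ MOVGE  r0←0x3f
6: · MOVPL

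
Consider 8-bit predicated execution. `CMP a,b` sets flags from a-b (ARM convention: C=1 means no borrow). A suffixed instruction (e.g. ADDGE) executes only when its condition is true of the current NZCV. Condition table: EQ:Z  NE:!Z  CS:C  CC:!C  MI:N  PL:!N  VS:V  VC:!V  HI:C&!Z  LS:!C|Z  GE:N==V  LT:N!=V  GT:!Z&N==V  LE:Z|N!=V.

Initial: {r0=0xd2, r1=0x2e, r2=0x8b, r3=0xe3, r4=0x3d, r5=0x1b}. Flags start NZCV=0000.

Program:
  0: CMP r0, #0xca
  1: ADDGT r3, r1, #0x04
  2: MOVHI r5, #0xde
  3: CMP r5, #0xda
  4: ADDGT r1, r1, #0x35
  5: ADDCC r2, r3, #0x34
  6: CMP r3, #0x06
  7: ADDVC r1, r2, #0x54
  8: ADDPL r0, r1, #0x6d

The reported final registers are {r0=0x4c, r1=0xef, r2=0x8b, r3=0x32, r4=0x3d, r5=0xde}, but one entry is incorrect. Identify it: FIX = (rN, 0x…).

[0] flags=0010 → (cmp)
[1] flags=0010 GT?T → r3=0x32
[2] flags=0010 HI?T → r5=0xde
[3] flags=0010 → (cmp)
[4] flags=0010 GT?T → r1=0x63
[5] flags=0010 CC?F → skip
[6] flags=0010 → (cmp)
[7] flags=0010 VC?T → r1=0xdf
[8] flags=0010 PL?T → r0=0x4c

FIX = (r1, 0xdf)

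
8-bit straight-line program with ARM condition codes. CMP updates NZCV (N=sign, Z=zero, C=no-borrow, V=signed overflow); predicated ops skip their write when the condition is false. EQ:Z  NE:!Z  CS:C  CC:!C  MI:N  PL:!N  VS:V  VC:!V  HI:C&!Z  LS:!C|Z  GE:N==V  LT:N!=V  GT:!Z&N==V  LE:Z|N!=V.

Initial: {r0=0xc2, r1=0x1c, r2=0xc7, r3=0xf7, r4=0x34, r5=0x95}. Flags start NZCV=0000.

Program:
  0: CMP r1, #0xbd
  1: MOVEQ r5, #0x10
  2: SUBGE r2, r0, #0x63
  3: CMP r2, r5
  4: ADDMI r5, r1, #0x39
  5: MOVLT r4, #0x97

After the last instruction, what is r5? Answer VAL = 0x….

VAL = 0x55

[0] flags=0000 → (cmp)
[1] flags=0000 EQ?F → skip
[2] flags=0000 GE?T → r2=0x5f
[3] flags=1001 → (cmp)
[4] flags=1001 MI?T → r5=0x55
[5] flags=1001 LT?F → skip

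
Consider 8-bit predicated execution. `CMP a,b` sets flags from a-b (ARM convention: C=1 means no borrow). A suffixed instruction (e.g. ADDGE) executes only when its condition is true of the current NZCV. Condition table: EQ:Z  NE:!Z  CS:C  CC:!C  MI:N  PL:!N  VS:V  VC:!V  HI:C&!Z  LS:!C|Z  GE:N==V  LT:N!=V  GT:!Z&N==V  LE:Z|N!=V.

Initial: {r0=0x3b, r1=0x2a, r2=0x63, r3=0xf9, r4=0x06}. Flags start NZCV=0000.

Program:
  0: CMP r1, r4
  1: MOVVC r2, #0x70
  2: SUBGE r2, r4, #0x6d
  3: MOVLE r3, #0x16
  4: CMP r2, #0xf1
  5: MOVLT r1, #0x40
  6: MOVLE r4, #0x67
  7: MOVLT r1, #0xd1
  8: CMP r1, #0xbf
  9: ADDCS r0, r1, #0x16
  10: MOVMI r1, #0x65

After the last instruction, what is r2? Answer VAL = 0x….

VAL = 0x99

[0] flags=0010 → (cmp)
[1] flags=0010 VC?T → r2=0x70
[2] flags=0010 GE?T → r2=0x99
[3] flags=0010 LE?F → skip
[4] flags=1000 → (cmp)
[5] flags=1000 LT?T → r1=0x40
[6] flags=1000 LE?T → r4=0x67
[7] flags=1000 LT?T → r1=0xd1
[8] flags=0010 → (cmp)
[9] flags=0010 CS?T → r0=0xe7
[10] flags=0010 MI?F → skip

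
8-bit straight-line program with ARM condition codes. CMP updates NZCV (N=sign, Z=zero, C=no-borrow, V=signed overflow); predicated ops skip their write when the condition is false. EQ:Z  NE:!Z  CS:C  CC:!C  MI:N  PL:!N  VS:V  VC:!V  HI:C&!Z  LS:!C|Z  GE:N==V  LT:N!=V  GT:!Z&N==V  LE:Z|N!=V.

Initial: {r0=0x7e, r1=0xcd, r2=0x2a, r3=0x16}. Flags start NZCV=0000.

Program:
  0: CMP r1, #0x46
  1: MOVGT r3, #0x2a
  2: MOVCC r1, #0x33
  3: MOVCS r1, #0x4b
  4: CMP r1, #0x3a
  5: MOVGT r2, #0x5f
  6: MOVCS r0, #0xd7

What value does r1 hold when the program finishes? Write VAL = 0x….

[0] flags=1010 → (cmp)
[1] flags=1010 GT?F → skip
[2] flags=1010 CC?F → skip
[3] flags=1010 CS?T → r1=0x4b
[4] flags=0010 → (cmp)
[5] flags=0010 GT?T → r2=0x5f
[6] flags=0010 CS?T → r0=0xd7

VAL = 0x4b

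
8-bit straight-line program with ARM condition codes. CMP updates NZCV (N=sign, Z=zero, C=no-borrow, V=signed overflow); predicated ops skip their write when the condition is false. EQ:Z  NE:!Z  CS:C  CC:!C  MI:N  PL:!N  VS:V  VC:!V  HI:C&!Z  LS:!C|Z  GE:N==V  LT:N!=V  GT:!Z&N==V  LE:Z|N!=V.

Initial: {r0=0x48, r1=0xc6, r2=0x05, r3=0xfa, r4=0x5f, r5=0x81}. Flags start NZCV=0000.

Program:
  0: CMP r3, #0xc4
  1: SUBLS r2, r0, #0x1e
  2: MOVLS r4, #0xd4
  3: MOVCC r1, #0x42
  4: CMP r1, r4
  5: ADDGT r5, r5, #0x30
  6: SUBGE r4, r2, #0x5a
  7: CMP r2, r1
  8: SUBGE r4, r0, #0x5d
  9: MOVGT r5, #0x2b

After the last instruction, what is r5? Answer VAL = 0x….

VAL = 0x2b

[0] flags=0010 → (cmp)
[1] flags=0010 LS?F → skip
[2] flags=0010 LS?F → skip
[3] flags=0010 CC?F → skip
[4] flags=0011 → (cmp)
[5] flags=0011 GT?F → skip
[6] flags=0011 GE?F → skip
[7] flags=0000 → (cmp)
[8] flags=0000 GE?T → r4=0xeb
[9] flags=0000 GT?T → r5=0x2b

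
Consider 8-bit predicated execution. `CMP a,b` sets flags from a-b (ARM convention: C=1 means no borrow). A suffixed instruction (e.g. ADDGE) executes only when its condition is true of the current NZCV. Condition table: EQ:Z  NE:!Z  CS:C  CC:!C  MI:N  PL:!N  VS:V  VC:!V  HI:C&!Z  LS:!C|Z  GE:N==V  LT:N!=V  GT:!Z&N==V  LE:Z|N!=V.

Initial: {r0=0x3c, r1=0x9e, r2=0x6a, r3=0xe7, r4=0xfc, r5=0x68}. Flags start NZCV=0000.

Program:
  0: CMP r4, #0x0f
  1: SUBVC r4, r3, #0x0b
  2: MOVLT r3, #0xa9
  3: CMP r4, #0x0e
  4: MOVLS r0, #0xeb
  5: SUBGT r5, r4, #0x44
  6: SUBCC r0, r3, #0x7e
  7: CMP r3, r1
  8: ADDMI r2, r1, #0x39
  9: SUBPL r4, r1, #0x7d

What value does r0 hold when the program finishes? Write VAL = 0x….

0: ✓ CMP  NZCV=1010
1: ✓ SUBVC  r4←0xdc
2: ✓ MOVLT  r3←0xa9
3: ✓ CMP  NZCV=1010
4: · MOVLS
5: · SUBGT
6: · SUBCC
7: ✓ CMP  NZCV=0010
8: · ADDMI
9: ✓ SUBPL  r4←0x21

VAL = 0x3c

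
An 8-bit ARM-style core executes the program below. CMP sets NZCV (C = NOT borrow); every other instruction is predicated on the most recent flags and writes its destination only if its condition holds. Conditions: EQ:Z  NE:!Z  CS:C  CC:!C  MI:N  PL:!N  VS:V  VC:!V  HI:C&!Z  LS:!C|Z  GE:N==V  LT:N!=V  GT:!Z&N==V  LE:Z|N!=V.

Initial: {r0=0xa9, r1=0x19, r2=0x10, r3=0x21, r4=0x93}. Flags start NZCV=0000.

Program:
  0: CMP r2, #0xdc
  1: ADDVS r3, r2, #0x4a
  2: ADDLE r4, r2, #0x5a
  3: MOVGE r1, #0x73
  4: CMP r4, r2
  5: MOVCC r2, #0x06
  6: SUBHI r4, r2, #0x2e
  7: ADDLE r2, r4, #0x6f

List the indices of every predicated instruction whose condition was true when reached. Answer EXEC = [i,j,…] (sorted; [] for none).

[0] flags=0000 → (cmp)
[1] flags=0000 VS?F → skip
[2] flags=0000 LE?F → skip
[3] flags=0000 GE?T → r1=0x73
[4] flags=1010 → (cmp)
[5] flags=1010 CC?F → skip
[6] flags=1010 HI?T → r4=0xe2
[7] flags=1010 LE?T → r2=0x51

EXEC = [3,6,7]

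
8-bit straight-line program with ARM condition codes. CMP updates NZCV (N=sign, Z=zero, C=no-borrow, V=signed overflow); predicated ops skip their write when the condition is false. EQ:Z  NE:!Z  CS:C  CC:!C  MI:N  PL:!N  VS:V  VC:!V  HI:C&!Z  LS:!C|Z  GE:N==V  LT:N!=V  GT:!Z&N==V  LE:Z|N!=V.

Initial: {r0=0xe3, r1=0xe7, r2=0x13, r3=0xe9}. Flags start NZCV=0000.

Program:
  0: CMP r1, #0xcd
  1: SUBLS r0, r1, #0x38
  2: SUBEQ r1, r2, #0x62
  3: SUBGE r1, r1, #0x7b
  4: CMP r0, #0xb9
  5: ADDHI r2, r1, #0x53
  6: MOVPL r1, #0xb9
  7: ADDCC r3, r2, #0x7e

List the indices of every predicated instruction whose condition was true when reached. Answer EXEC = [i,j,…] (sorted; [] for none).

EXEC = [3,5,6]

[0] flags=0010 → (cmp)
[1] flags=0010 LS?F → skip
[2] flags=0010 EQ?F → skip
[3] flags=0010 GE?T → r1=0x6c
[4] flags=0010 → (cmp)
[5] flags=0010 HI?T → r2=0xbf
[6] flags=0010 PL?T → r1=0xb9
[7] flags=0010 CC?F → skip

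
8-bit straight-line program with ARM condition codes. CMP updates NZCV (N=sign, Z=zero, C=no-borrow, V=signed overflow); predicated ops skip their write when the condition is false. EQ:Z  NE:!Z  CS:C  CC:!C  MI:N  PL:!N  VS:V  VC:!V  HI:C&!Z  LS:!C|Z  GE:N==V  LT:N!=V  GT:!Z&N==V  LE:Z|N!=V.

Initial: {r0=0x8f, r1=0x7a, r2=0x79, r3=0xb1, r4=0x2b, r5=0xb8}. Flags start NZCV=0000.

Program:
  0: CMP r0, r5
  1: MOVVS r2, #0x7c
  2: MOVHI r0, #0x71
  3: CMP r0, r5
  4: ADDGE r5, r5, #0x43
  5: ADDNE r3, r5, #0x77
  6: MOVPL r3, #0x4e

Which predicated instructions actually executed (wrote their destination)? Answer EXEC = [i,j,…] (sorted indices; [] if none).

0: ✓ CMP  NZCV=1000
1: · MOVVS
2: · MOVHI
3: ✓ CMP  NZCV=1000
4: · ADDGE
5: ✓ ADDNE  r3←0x2f
6: · MOVPL

EXEC = [5]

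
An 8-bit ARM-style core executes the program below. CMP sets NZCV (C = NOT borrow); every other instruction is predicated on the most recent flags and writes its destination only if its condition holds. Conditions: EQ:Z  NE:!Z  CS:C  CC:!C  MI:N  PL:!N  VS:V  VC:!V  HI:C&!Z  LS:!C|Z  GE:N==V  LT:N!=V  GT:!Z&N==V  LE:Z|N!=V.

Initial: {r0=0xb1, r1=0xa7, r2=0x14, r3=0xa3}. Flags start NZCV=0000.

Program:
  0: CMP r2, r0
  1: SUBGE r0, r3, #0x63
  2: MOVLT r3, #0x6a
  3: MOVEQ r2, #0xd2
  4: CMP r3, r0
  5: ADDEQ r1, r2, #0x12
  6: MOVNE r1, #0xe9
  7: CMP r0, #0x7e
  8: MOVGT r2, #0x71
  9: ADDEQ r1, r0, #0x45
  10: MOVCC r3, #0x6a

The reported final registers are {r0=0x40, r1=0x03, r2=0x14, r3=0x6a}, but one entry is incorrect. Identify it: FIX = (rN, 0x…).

FIX = (r1, 0xe9)

0: ✓ CMP  NZCV=0000
1: ✓ SUBGE  r0←0x40
2: · MOVLT
3: · MOVEQ
4: ✓ CMP  NZCV=0011
5: · ADDEQ
6: ✓ MOVNE  r1←0xe9
7: ✓ CMP  NZCV=1000
8: · MOVGT
9: · ADDEQ
10: ✓ MOVCC  r3←0x6a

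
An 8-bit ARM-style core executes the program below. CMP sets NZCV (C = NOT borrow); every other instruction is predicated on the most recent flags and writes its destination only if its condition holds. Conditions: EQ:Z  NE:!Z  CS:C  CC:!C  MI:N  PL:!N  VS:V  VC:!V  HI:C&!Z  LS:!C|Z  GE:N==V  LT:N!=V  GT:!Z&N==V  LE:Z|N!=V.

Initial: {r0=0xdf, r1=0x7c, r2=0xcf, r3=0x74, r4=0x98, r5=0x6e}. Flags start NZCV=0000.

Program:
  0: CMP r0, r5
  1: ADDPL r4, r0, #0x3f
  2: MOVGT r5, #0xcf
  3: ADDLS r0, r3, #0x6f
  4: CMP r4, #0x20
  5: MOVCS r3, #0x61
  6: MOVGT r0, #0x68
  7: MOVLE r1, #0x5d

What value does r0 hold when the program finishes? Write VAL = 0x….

[0] flags=0011 → (cmp)
[1] flags=0011 PL?T → r4=0x1e
[2] flags=0011 GT?F → skip
[3] flags=0011 LS?F → skip
[4] flags=1000 → (cmp)
[5] flags=1000 CS?F → skip
[6] flags=1000 GT?F → skip
[7] flags=1000 LE?T → r1=0x5d

VAL = 0xdf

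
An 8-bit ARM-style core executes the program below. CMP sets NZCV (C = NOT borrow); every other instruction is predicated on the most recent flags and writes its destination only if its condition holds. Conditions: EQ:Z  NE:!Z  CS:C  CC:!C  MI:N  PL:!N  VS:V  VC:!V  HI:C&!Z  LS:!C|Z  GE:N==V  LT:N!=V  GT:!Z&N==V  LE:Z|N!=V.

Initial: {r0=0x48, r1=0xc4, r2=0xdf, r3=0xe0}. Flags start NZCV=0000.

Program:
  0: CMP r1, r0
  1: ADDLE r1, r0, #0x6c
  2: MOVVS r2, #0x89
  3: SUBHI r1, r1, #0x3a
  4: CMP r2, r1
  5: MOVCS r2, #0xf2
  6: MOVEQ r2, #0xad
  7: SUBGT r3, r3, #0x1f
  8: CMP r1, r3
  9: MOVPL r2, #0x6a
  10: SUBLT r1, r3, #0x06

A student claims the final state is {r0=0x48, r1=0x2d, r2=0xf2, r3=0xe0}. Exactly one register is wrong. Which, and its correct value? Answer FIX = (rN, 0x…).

FIX = (r1, 0x7a)

[0] flags=0011 → (cmp)
[1] flags=0011 LE?T → r1=0xb4
[2] flags=0011 VS?T → r2=0x89
[3] flags=0011 HI?T → r1=0x7a
[4] flags=0011 → (cmp)
[5] flags=0011 CS?T → r2=0xf2
[6] flags=0011 EQ?F → skip
[7] flags=0011 GT?F → skip
[8] flags=1001 → (cmp)
[9] flags=1001 PL?F → skip
[10] flags=1001 LT?F → skip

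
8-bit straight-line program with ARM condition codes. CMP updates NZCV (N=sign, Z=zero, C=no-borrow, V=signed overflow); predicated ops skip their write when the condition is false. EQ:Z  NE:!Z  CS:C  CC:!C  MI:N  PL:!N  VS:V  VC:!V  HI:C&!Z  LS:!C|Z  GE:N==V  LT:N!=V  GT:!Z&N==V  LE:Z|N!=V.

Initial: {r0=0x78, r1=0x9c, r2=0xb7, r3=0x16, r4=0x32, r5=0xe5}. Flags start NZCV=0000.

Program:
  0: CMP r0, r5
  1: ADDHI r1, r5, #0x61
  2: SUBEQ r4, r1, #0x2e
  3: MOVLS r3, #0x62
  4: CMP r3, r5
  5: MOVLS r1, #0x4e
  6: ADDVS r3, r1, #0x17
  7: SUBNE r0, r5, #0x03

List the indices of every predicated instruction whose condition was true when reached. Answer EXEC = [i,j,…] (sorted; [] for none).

[0] flags=1001 → (cmp)
[1] flags=1001 HI?F → skip
[2] flags=1001 EQ?F → skip
[3] flags=1001 LS?T → r3=0x62
[4] flags=0000 → (cmp)
[5] flags=0000 LS?T → r1=0x4e
[6] flags=0000 VS?F → skip
[7] flags=0000 NE?T → r0=0xe2

EXEC = [3,5,7]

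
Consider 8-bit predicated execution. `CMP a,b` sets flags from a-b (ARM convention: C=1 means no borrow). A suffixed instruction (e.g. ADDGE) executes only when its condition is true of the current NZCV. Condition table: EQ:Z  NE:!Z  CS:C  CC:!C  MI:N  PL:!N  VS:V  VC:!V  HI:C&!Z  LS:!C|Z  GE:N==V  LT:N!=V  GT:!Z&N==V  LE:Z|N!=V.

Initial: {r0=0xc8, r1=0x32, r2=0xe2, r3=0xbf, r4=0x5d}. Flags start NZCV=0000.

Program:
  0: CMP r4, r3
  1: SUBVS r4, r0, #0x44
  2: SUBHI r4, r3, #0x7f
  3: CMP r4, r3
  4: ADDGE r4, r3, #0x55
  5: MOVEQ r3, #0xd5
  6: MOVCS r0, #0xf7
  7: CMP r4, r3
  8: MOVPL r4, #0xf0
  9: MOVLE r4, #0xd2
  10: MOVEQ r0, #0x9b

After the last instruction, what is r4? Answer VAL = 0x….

0: ✓ CMP  NZCV=1001
1: ✓ SUBVS  r4←0x84
2: · SUBHI
3: ✓ CMP  NZCV=1000
4: · ADDGE
5: · MOVEQ
6: · MOVCS
7: ✓ CMP  NZCV=1000
8: · MOVPL
9: ✓ MOVLE  r4←0xd2
10: · MOVEQ

VAL = 0xd2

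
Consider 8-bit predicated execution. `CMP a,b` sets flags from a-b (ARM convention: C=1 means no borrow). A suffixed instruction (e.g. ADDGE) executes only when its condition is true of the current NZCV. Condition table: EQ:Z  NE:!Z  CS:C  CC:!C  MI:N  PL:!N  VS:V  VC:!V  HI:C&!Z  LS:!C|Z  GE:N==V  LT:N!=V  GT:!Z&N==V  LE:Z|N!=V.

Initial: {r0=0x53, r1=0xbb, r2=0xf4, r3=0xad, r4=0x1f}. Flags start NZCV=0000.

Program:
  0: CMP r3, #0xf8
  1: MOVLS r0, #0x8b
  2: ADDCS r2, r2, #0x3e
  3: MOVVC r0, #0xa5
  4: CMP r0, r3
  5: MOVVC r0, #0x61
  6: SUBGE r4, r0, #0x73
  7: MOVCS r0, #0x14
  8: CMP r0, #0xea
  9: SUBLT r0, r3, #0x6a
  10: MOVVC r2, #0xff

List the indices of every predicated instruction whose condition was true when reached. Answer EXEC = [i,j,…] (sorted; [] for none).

[0] flags=1000 → (cmp)
[1] flags=1000 LS?T → r0=0x8b
[2] flags=1000 CS?F → skip
[3] flags=1000 VC?T → r0=0xa5
[4] flags=1000 → (cmp)
[5] flags=1000 VC?T → r0=0x61
[6] flags=1000 GE?F → skip
[7] flags=1000 CS?F → skip
[8] flags=0000 → (cmp)
[9] flags=0000 LT?F → skip
[10] flags=0000 VC?T → r2=0xff

EXEC = [1,3,5,10]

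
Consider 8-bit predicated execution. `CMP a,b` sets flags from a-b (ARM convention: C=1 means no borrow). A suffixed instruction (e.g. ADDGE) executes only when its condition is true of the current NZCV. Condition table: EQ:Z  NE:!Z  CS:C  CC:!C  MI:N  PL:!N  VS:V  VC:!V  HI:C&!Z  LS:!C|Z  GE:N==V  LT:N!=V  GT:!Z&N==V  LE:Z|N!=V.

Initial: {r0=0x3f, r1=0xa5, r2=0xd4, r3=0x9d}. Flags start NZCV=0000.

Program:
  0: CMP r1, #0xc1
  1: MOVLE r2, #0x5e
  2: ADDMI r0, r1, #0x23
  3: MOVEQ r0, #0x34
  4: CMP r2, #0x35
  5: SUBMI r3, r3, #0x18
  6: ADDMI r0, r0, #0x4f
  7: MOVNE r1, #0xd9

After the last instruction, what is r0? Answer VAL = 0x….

VAL = 0xc8

[0] flags=1000 → (cmp)
[1] flags=1000 LE?T → r2=0x5e
[2] flags=1000 MI?T → r0=0xc8
[3] flags=1000 EQ?F → skip
[4] flags=0010 → (cmp)
[5] flags=0010 MI?F → skip
[6] flags=0010 MI?F → skip
[7] flags=0010 NE?T → r1=0xd9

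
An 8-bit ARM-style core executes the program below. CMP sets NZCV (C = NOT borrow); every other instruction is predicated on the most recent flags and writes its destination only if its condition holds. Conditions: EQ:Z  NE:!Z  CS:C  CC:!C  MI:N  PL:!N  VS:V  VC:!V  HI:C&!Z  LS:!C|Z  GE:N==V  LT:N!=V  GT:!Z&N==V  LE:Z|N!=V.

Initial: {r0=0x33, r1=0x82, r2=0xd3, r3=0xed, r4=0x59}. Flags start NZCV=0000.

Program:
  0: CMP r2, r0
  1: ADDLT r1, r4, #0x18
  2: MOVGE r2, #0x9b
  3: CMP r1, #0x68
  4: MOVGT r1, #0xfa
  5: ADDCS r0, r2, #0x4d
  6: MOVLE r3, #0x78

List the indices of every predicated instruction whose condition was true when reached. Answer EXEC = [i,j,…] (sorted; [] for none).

[0] flags=1010 → (cmp)
[1] flags=1010 LT?T → r1=0x71
[2] flags=1010 GE?F → skip
[3] flags=0010 → (cmp)
[4] flags=0010 GT?T → r1=0xfa
[5] flags=0010 CS?T → r0=0x20
[6] flags=0010 LE?F → skip

EXEC = [1,4,5]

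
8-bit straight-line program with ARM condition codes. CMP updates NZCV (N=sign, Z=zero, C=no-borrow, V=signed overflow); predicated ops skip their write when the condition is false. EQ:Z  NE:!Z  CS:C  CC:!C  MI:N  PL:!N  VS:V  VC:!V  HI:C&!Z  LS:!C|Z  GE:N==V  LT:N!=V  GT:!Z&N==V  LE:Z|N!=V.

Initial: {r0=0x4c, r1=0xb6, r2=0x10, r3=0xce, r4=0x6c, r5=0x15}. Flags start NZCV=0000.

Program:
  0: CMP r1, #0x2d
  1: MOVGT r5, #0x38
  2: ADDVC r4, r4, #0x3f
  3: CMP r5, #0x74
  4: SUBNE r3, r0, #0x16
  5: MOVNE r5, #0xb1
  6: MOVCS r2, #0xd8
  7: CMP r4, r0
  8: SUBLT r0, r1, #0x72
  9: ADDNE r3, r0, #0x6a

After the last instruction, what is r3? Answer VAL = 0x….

[0] flags=1010 → (cmp)
[1] flags=1010 GT?F → skip
[2] flags=1010 VC?T → r4=0xab
[3] flags=1000 → (cmp)
[4] flags=1000 NE?T → r3=0x36
[5] flags=1000 NE?T → r5=0xb1
[6] flags=1000 CS?F → skip
[7] flags=0011 → (cmp)
[8] flags=0011 LT?T → r0=0x44
[9] flags=0011 NE?T → r3=0xae

VAL = 0xae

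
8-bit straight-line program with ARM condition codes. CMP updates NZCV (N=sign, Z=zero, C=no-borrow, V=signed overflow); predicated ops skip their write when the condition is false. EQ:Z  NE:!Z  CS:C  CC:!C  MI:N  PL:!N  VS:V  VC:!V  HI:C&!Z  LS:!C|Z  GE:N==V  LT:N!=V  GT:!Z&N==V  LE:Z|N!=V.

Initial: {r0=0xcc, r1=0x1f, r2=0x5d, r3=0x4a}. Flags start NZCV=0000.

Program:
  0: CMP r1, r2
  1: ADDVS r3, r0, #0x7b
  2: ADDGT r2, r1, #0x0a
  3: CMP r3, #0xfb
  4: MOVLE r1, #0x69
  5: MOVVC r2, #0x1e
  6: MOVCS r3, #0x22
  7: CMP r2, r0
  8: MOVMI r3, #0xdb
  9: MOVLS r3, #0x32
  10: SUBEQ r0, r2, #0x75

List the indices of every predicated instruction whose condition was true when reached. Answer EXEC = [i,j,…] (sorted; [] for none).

0: ✓ CMP  NZCV=1000
1: · ADDVS
2: · ADDGT
3: ✓ CMP  NZCV=0000
4: · MOVLE
5: ✓ MOVVC  r2←0x1e
6: · MOVCS
7: ✓ CMP  NZCV=0000
8: · MOVMI
9: ✓ MOVLS  r3←0x32
10: · SUBEQ

EXEC = [5,9]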